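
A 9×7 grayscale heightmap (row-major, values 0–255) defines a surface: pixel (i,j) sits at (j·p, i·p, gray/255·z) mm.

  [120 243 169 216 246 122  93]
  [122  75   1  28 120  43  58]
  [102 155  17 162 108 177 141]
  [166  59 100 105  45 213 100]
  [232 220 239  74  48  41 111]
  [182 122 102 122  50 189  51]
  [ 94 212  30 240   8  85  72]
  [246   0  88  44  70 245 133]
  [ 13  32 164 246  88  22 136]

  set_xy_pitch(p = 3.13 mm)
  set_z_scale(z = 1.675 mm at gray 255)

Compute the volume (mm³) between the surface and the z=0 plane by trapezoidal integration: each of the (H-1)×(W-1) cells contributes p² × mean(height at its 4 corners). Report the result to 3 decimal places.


height_mm = gray/255 × 1.675; cell vol = 3.13² × mean(4 corners)
unit = 3.13² × 1.675 / (4×255) = 0.016088 mm³ per gray-sum
row 0: Σ corner-gray over 6 cells = 2919  → 46.9610
row 1: Σ corner-gray over 6 cells = 2195  → 35.3133
row 2: Σ corner-gray over 6 cells = 2791  → 44.9017
row 3: Σ corner-gray over 6 cells = 2897  → 46.6071
row 4: Σ corner-gray over 6 cells = 2990  → 48.1033
row 5: Σ corner-gray over 6 cells = 2719  → 43.7434
row 6: Σ corner-gray over 6 cells = 2589  → 41.6520
row 7: Σ corner-gray over 6 cells = 2526  → 40.6384
Σ rows: total corner-gray = 21626  → 347.9201 mm³

347.920


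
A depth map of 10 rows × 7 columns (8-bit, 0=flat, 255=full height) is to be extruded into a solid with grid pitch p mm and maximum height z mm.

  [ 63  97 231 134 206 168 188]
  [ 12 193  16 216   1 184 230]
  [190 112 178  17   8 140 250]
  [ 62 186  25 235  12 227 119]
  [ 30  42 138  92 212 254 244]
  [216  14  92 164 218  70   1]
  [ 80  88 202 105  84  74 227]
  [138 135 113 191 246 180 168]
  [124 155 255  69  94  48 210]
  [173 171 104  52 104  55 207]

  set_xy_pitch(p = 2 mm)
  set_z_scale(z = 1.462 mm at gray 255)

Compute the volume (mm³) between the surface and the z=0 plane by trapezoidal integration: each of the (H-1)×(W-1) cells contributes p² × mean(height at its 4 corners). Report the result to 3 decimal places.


height_mm = gray/255 × 1.462; cell vol = 2² × mean(4 corners)
unit = 2² × 1.462 / (4×255) = 0.00573333 mm³ per gray-sum
row 0: Σ corner-gray over 6 cells = 3385  → 19.4073
row 1: Σ corner-gray over 6 cells = 2812  → 16.1221
row 2: Σ corner-gray over 6 cells = 2901  → 16.6324
row 3: Σ corner-gray over 6 cells = 3301  → 18.9257
row 4: Σ corner-gray over 6 cells = 3083  → 17.6759
row 5: Σ corner-gray over 6 cells = 2746  → 15.7437
row 6: Σ corner-gray over 6 cells = 3449  → 19.7743
row 7: Σ corner-gray over 6 cells = 3612  → 20.7088
row 8: Σ corner-gray over 6 cells = 2928  → 16.7872
Σ rows: total corner-gray = 28217  → 161.7775 mm³

161.777


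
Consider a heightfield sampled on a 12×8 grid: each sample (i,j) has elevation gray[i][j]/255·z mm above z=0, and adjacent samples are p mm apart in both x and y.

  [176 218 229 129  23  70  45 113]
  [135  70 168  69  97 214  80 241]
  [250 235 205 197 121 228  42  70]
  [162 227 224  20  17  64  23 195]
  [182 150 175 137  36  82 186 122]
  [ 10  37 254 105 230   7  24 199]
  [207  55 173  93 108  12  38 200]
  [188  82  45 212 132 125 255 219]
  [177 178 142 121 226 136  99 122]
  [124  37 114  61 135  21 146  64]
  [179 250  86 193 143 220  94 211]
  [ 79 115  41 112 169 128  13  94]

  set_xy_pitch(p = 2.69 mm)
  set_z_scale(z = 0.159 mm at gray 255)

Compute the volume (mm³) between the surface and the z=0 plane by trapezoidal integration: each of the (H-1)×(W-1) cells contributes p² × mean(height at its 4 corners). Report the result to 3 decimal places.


height_mm = gray/255 × 0.159; cell vol = 2.69² × mean(4 corners)
unit = 2.69² × 0.159 / (4×255) = 0.00112798 mm³ per gray-sum
row 0: Σ corner-gray over 7 cells = 3489  → 3.9355
row 1: Σ corner-gray over 7 cells = 4148  → 4.6789
row 2: Σ corner-gray over 7 cells = 3883  → 4.3799
row 3: Σ corner-gray over 7 cells = 3343  → 3.7708
row 4: Σ corner-gray over 7 cells = 3359  → 3.7889
row 5: Σ corner-gray over 7 cells = 2888  → 3.2576
row 6: Σ corner-gray over 7 cells = 3474  → 3.9186
row 7: Σ corner-gray over 7 cells = 4212  → 4.7511
row 8: Σ corner-gray over 7 cells = 3319  → 3.7438
row 9: Σ corner-gray over 7 cells = 3578  → 4.0359
row 10: Σ corner-gray over 7 cells = 3691  → 4.1634
Σ rows: total corner-gray = 39384  → 44.4244 mm³

44.424


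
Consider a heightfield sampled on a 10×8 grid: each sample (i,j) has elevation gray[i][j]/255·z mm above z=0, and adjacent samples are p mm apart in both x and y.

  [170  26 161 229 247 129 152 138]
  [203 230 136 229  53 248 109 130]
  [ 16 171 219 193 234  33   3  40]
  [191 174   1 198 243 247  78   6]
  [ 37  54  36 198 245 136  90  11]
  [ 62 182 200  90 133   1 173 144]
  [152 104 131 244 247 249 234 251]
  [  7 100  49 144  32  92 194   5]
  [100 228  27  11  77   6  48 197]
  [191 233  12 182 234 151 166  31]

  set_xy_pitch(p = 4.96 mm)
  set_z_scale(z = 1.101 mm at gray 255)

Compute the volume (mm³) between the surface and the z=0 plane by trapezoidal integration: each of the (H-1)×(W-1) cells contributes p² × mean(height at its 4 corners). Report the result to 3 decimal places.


894.753

height_mm = gray/255 × 1.101; cell vol = 4.96² × mean(4 corners)
unit = 4.96² × 1.101 / (4×255) = 0.0265553 mm³ per gray-sum
row 0: Σ corner-gray over 7 cells = 4539  → 120.5343
row 1: Σ corner-gray over 7 cells = 4105  → 109.0093
row 2: Σ corner-gray over 7 cells = 3841  → 101.9987
row 3: Σ corner-gray over 7 cells = 3645  → 96.7939
row 4: Σ corner-gray over 7 cells = 3330  → 88.4290
row 5: Σ corner-gray over 7 cells = 4585  → 121.7559
row 6: Σ corner-gray over 7 cells = 4055  → 107.6816
row 7: Σ corner-gray over 7 cells = 2325  → 61.7410
row 8: Σ corner-gray over 7 cells = 3269  → 86.8091
Σ rows: total corner-gray = 33694  → 894.7528 mm³


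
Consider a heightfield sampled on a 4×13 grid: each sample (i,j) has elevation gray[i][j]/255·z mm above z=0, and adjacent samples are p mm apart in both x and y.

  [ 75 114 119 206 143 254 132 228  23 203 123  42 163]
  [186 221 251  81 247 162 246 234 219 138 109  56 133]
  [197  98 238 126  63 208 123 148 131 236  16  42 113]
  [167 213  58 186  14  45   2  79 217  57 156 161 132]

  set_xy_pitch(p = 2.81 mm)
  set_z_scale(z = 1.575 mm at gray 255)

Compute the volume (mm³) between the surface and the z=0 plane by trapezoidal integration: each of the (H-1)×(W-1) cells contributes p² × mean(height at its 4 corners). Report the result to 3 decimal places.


height_mm = gray/255 × 1.575; cell vol = 2.81² × mean(4 corners)
unit = 2.81² × 1.575 / (4×255) = 0.0121925 mm³ per gray-sum
row 0: Σ corner-gray over 12 cells = 7659  → 93.3824
row 1: Σ corner-gray over 12 cells = 7415  → 90.4074
row 2: Σ corner-gray over 12 cells = 5843  → 71.2408
Σ rows: total corner-gray = 20917  → 255.0307 mm³

255.031


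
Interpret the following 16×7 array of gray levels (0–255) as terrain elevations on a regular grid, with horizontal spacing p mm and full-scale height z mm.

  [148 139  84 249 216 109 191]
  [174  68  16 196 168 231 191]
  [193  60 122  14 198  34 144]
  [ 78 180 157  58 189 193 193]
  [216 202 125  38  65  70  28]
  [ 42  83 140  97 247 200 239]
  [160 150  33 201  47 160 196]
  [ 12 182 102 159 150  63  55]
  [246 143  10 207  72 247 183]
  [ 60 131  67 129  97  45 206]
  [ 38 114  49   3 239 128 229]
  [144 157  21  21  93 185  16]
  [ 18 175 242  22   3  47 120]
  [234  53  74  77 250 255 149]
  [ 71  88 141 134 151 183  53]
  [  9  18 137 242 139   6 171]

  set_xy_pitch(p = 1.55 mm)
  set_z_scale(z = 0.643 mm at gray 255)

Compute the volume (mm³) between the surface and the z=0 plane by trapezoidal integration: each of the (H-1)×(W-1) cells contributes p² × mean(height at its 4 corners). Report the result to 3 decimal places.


67.210

height_mm = gray/255 × 0.643; cell vol = 1.55² × mean(4 corners)
unit = 1.55² × 0.643 / (4×255) = 0.00151452 mm³ per gray-sum
row 0: Σ corner-gray over 6 cells = 3656  → 5.5371
row 1: Σ corner-gray over 6 cells = 2916  → 4.4163
row 2: Σ corner-gray over 6 cells = 3018  → 4.5708
row 3: Σ corner-gray over 6 cells = 3069  → 4.6481
row 4: Σ corner-gray over 6 cells = 3059  → 4.6329
row 5: Σ corner-gray over 6 cells = 3353  → 5.0782
row 6: Σ corner-gray over 6 cells = 2917  → 4.4178
row 7: Σ corner-gray over 6 cells = 3166  → 4.7950
row 8: Σ corner-gray over 6 cells = 2991  → 4.5299
row 9: Σ corner-gray over 6 cells = 2537  → 3.8423
row 10: Σ corner-gray over 6 cells = 2447  → 3.7060
row 11: Σ corner-gray over 6 cells = 2230  → 3.3774
row 12: Σ corner-gray over 6 cells = 2917  → 4.4178
row 13: Σ corner-gray over 6 cells = 3319  → 5.0267
row 14: Σ corner-gray over 6 cells = 2782  → 4.2134
Σ rows: total corner-gray = 44377  → 67.2097 mm³


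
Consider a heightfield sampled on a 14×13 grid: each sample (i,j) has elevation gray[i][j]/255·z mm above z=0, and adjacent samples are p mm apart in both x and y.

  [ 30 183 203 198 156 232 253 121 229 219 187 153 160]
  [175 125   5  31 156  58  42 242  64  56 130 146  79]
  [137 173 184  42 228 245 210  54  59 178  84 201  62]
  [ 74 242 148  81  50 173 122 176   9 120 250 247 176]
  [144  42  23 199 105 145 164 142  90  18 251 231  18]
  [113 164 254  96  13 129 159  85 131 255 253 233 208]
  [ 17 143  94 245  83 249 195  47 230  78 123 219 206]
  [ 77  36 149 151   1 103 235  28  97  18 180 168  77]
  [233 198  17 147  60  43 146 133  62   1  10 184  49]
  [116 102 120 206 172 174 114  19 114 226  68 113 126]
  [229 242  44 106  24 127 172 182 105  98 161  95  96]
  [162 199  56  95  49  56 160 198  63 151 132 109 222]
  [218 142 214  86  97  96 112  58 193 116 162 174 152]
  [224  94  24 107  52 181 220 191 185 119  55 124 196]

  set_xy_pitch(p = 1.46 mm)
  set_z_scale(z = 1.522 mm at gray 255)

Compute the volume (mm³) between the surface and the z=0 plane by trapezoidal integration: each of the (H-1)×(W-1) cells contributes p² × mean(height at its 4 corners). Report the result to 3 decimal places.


259.117

height_mm = gray/255 × 1.522; cell vol = 1.46² × mean(4 corners)
unit = 1.46² × 1.522 / (4×255) = 0.00318068 mm³ per gray-sum
row 0: Σ corner-gray over 12 cells = 6822  → 21.6986
row 1: Σ corner-gray over 12 cells = 5879  → 18.6992
row 2: Σ corner-gray over 12 cells = 7001  → 22.2680
row 3: Σ corner-gray over 12 cells = 6468  → 20.5726
row 4: Σ corner-gray over 12 cells = 6847  → 21.7781
row 5: Σ corner-gray over 12 cells = 7500  → 23.8551
row 6: Σ corner-gray over 12 cells = 6121  → 19.4690
row 7: Σ corner-gray over 12 cells = 4770  → 15.1719
row 8: Σ corner-gray over 12 cells = 5382  → 17.1184
row 9: Σ corner-gray over 12 cells = 6135  → 19.5135
row 10: Σ corner-gray over 12 cells = 5957  → 18.9473
row 11: Σ corner-gray over 12 cells = 6190  → 19.6884
row 12: Σ corner-gray over 12 cells = 6394  → 20.3373
Σ rows: total corner-gray = 81466  → 259.1174 mm³


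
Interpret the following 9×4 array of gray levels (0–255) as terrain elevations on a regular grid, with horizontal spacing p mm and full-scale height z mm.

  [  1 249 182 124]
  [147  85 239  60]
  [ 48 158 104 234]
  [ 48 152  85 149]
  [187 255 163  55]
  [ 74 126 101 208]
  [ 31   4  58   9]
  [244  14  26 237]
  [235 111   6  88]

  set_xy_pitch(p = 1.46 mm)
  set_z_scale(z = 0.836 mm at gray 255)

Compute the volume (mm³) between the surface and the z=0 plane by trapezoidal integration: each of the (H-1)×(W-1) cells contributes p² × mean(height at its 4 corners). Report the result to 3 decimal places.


height_mm = gray/255 × 0.836; cell vol = 1.46² × mean(4 corners)
unit = 1.46² × 0.836 / (4×255) = 0.00174708 mm³ per gray-sum
row 0: Σ corner-gray over 3 cells = 1842  → 3.2181
row 1: Σ corner-gray over 3 cells = 1661  → 2.9019
row 2: Σ corner-gray over 3 cells = 1477  → 2.5804
row 3: Σ corner-gray over 3 cells = 1749  → 3.0556
row 4: Σ corner-gray over 3 cells = 1814  → 3.1692
row 5: Σ corner-gray over 3 cells = 900  → 1.5724
row 6: Σ corner-gray over 3 cells = 725  → 1.2666
row 7: Σ corner-gray over 3 cells = 1118  → 1.9532
Σ rows: total corner-gray = 11286  → 19.7175 mm³

19.718


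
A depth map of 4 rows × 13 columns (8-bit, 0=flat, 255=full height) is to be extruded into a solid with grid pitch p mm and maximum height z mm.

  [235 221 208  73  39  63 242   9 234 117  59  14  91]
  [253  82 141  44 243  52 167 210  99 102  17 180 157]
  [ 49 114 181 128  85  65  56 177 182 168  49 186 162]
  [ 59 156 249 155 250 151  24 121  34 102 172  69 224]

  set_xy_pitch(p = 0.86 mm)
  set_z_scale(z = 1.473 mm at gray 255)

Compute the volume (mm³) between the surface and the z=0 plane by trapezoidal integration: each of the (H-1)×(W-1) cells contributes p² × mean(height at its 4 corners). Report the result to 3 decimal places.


height_mm = gray/255 × 1.473; cell vol = 0.86² × mean(4 corners)
unit = 0.86² × 1.473 / (4×255) = 0.00106807 mm³ per gray-sum
row 0: Σ corner-gray over 12 cells = 5968  → 6.3742
row 1: Σ corner-gray over 12 cells = 6077  → 6.4907
row 2: Σ corner-gray over 12 cells = 6242  → 6.6669
Σ rows: total corner-gray = 18287  → 19.5318 mm³

19.532


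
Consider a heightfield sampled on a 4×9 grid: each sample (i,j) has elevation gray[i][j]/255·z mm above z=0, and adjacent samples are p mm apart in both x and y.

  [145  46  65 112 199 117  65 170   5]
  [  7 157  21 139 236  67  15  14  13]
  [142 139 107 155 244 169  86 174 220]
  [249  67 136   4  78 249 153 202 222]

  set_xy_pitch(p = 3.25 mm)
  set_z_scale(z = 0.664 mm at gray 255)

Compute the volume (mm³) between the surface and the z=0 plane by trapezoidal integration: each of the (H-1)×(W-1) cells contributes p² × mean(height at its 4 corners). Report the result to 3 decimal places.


height_mm = gray/255 × 0.664; cell vol = 3.25² × mean(4 corners)
unit = 3.25² × 0.664 / (4×255) = 0.00687598 mm³ per gray-sum
row 0: Σ corner-gray over 8 cells = 3016  → 20.7380
row 1: Σ corner-gray over 8 cells = 3828  → 26.3213
row 2: Σ corner-gray over 8 cells = 4759  → 32.7228
Σ rows: total corner-gray = 11603  → 79.7820 mm³

79.782


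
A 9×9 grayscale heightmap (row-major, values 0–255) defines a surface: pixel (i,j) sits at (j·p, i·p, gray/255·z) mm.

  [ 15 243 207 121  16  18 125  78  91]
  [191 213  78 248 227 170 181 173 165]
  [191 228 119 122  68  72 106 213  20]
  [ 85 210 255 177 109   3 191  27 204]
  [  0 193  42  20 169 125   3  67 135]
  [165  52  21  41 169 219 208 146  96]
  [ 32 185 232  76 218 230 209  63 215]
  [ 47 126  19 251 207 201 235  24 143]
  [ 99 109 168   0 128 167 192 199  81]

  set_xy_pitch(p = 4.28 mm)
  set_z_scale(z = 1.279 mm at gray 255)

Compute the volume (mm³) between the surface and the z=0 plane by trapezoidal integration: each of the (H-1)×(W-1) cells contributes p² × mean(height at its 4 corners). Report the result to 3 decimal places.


height_mm = gray/255 × 1.279; cell vol = 4.28² × mean(4 corners)
unit = 4.28² × 1.279 / (4×255) = 0.0229698 mm³ per gray-sum
row 0: Σ corner-gray over 8 cells = 4658  → 106.9935
row 1: Σ corner-gray over 8 cells = 5003  → 114.9181
row 2: Σ corner-gray over 8 cells = 4300  → 98.7703
row 3: Σ corner-gray over 8 cells = 3606  → 82.8292
row 4: Σ corner-gray over 8 cells = 3346  → 76.8571
row 5: Σ corner-gray over 8 cells = 4646  → 106.7179
row 6: Σ corner-gray over 8 cells = 4989  → 114.5965
row 7: Σ corner-gray over 8 cells = 4422  → 101.5726
Σ rows: total corner-gray = 34970  → 803.2552 mm³

803.255


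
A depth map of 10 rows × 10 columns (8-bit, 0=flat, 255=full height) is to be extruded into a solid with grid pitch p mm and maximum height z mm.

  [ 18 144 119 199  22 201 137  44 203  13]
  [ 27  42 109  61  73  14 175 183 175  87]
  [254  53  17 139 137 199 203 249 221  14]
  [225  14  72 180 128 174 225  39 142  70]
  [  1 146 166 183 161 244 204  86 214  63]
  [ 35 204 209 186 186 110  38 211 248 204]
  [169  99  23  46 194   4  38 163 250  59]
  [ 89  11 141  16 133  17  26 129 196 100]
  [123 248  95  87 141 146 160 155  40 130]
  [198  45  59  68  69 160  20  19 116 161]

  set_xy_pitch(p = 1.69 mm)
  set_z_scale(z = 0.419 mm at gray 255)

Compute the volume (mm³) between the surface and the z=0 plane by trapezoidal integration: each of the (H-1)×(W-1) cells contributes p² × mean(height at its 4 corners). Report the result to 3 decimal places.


47.460

height_mm = gray/255 × 0.419; cell vol = 1.69² × mean(4 corners)
unit = 1.69² × 0.419 / (4×255) = 0.00117324 mm³ per gray-sum
row 0: Σ corner-gray over 9 cells = 3947  → 4.6308
row 1: Σ corner-gray over 9 cells = 4482  → 5.2585
row 2: Σ corner-gray over 9 cells = 4947  → 5.8040
row 3: Σ corner-gray over 9 cells = 5115  → 6.0011
row 4: Σ corner-gray over 9 cells = 5895  → 6.9163
row 5: Σ corner-gray over 9 cells = 4885  → 5.7313
row 6: Σ corner-gray over 9 cells = 3389  → 3.9761
row 7: Σ corner-gray over 9 cells = 3924  → 4.6038
row 8: Σ corner-gray over 9 cells = 3868  → 4.5381
Σ rows: total corner-gray = 40452  → 47.4599 mm³


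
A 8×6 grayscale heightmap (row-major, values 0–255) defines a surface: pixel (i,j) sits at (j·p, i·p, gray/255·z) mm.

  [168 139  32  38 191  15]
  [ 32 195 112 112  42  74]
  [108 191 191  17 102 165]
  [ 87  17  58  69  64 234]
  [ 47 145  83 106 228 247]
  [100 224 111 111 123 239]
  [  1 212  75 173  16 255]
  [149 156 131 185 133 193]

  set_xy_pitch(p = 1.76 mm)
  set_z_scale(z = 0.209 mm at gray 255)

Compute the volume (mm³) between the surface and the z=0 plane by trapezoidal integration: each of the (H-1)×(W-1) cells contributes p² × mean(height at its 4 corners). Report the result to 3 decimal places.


10.676

height_mm = gray/255 × 0.209; cell vol = 1.76² × mean(4 corners)
unit = 1.76² × 0.209 / (4×255) = 0.000634704 mm³ per gray-sum
row 0: Σ corner-gray over 5 cells = 2011  → 1.2764
row 1: Σ corner-gray over 5 cells = 2303  → 1.4617
row 2: Σ corner-gray over 5 cells = 2012  → 1.2770
row 3: Σ corner-gray over 5 cells = 2155  → 1.3678
row 4: Σ corner-gray over 5 cells = 2895  → 1.8375
row 5: Σ corner-gray over 5 cells = 2685  → 1.7042
row 6: Σ corner-gray over 5 cells = 2760  → 1.7518
Σ rows: total corner-gray = 16821  → 10.6764 mm³


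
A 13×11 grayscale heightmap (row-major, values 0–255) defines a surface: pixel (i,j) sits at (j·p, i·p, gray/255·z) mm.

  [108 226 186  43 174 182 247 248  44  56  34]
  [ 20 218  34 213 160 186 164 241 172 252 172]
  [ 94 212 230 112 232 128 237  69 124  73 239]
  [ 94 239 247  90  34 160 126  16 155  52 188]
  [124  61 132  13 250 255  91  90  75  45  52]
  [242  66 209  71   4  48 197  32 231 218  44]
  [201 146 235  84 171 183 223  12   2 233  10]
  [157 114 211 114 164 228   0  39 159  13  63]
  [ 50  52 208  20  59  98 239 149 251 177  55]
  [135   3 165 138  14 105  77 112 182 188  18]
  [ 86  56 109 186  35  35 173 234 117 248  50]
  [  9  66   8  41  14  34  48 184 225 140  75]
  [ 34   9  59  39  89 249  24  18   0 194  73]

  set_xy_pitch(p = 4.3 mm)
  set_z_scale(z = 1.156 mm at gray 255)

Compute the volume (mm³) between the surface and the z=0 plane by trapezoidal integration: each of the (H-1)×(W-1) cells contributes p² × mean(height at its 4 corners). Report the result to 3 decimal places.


1255.623

height_mm = gray/255 × 1.156; cell vol = 4.3² × mean(4 corners)
unit = 4.3² × 1.156 / (4×255) = 0.0209553 mm³ per gray-sum
row 0: Σ corner-gray over 10 cells = 6426  → 134.6590
row 1: Σ corner-gray over 10 cells = 6639  → 139.1225
row 2: Σ corner-gray over 10 cells = 5687  → 119.1730
row 3: Σ corner-gray over 10 cells = 4720  → 98.9092
row 4: Σ corner-gray over 10 cells = 4638  → 97.1908
row 5: Σ corner-gray over 10 cells = 5227  → 109.5335
row 6: Σ corner-gray over 10 cells = 5093  → 106.7255
row 7: Σ corner-gray over 10 cells = 4915  → 102.9955
row 8: Σ corner-gray over 10 cells = 4732  → 99.1606
row 9: Σ corner-gray over 10 cells = 4643  → 97.2956
row 10: Σ corner-gray over 10 cells = 4126  → 86.4617
row 11: Σ corner-gray over 10 cells = 3073  → 64.3957
Σ rows: total corner-gray = 59919  → 1255.6226 mm³


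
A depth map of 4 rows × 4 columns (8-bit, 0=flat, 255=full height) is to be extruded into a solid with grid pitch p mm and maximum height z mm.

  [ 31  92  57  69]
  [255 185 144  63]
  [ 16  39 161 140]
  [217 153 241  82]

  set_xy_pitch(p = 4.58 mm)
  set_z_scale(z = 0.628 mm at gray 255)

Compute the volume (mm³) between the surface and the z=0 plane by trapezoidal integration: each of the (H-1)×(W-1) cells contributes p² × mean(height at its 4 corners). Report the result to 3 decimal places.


height_mm = gray/255 × 0.628; cell vol = 4.58² × mean(4 corners)
unit = 4.58² × 0.628 / (4×255) = 0.0129149 mm³ per gray-sum
row 0: Σ corner-gray over 3 cells = 1374  → 17.7450
row 1: Σ corner-gray over 3 cells = 1532  → 19.7856
row 2: Σ corner-gray over 3 cells = 1643  → 21.2192
Σ rows: total corner-gray = 4549  → 58.7498 mm³

58.750


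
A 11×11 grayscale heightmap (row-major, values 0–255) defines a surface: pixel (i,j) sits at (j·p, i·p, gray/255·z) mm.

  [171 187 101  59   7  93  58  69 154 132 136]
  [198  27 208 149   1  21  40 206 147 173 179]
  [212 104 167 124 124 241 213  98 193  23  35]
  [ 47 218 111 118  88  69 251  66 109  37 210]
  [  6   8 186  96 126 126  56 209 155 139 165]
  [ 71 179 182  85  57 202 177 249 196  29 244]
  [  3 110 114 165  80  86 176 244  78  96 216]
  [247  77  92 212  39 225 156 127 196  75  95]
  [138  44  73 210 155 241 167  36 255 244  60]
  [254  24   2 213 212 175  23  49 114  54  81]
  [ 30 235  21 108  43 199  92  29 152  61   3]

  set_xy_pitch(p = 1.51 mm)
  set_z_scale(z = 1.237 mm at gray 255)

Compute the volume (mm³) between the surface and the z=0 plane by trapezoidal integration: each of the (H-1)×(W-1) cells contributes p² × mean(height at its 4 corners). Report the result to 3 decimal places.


139.780

height_mm = gray/255 × 1.237; cell vol = 1.51² × mean(4 corners)
unit = 1.51² × 1.237 / (4×255) = 0.00276518 mm³ per gray-sum
row 0: Σ corner-gray over 10 cells = 4348  → 12.0230
row 1: Σ corner-gray over 10 cells = 5142  → 14.2186
row 2: Σ corner-gray over 10 cells = 5212  → 14.4121
row 3: Σ corner-gray over 10 cells = 4764  → 13.1733
row 4: Σ corner-gray over 10 cells = 5400  → 14.9320
row 5: Σ corner-gray over 10 cells = 5544  → 15.3302
row 6: Σ corner-gray over 10 cells = 5257  → 14.5366
row 7: Σ corner-gray over 10 cells = 5788  → 16.0049
row 8: Σ corner-gray over 10 cells = 5115  → 14.1439
row 9: Σ corner-gray over 10 cells = 3980  → 11.0054
Σ rows: total corner-gray = 50550  → 139.7799 mm³


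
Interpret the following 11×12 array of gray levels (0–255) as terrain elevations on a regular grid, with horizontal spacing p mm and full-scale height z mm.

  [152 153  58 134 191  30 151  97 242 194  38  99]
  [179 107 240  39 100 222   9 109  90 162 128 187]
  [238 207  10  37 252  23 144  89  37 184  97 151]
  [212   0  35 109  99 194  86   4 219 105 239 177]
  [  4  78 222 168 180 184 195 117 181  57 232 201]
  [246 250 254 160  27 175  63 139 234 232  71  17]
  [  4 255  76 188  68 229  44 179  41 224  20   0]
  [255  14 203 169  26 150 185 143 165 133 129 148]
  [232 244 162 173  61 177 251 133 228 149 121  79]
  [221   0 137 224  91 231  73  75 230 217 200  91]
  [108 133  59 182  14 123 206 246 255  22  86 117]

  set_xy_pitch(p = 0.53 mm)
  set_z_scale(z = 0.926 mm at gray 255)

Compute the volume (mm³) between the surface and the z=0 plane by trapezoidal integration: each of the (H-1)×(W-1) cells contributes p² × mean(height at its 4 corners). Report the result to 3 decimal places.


15.464

height_mm = gray/255 × 0.926; cell vol = 0.53² × mean(4 corners)
unit = 0.53² × 0.926 / (4×255) = 0.000255013 mm³ per gray-sum
row 0: Σ corner-gray over 11 cells = 5605  → 1.4293
row 1: Σ corner-gray over 11 cells = 5327  → 1.3585
row 2: Σ corner-gray over 11 cells = 5118  → 1.3052
row 3: Σ corner-gray over 11 cells = 6002  → 1.5306
row 4: Σ corner-gray over 11 cells = 6906  → 1.7611
row 5: Σ corner-gray over 11 cells = 6125  → 1.5620
row 6: Σ corner-gray over 11 cells = 5689  → 1.4508
row 7: Σ corner-gray over 11 cells = 6746  → 1.7203
row 8: Σ corner-gray over 11 cells = 6977  → 1.7792
row 9: Σ corner-gray over 11 cells = 6145  → 1.5671
Σ rows: total corner-gray = 60640  → 15.4640 mm³


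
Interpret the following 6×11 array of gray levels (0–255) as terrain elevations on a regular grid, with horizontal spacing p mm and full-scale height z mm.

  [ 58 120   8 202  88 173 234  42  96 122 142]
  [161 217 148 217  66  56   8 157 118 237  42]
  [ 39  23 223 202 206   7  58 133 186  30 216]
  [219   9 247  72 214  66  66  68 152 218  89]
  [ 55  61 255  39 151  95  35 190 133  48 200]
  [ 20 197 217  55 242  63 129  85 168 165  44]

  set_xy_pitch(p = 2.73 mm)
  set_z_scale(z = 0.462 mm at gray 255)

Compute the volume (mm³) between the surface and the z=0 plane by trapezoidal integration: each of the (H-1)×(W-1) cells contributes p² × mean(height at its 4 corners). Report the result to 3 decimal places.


height_mm = gray/255 × 0.462; cell vol = 2.73² × mean(4 corners)
unit = 2.73² × 0.462 / (4×255) = 0.00337573 mm³ per gray-sum
row 0: Σ corner-gray over 10 cells = 5021  → 16.9495
row 1: Σ corner-gray over 10 cells = 5042  → 17.0204
row 2: Σ corner-gray over 10 cells = 4923  → 16.6187
row 3: Σ corner-gray over 10 cells = 4801  → 16.2069
row 4: Σ corner-gray over 10 cells = 4975  → 16.7942
Σ rows: total corner-gray = 24762  → 83.5897 mm³

83.590


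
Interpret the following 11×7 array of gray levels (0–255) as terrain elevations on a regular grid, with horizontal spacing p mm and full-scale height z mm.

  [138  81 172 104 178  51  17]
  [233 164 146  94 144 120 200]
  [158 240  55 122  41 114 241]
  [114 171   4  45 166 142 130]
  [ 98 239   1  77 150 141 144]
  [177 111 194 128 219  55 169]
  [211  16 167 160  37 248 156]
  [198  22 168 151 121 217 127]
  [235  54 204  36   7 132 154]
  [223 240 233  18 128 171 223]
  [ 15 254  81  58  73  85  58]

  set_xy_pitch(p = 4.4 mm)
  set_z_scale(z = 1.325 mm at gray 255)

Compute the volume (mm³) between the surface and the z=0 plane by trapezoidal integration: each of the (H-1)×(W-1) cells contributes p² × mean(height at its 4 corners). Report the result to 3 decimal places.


788.070

height_mm = gray/255 × 1.325; cell vol = 4.4² × mean(4 corners)
unit = 4.4² × 1.325 / (4×255) = 0.025149 mm³ per gray-sum
row 0: Σ corner-gray over 6 cells = 3096  → 77.8614
row 1: Σ corner-gray over 6 cells = 3312  → 83.2936
row 2: Σ corner-gray over 6 cells = 2843  → 71.4987
row 3: Σ corner-gray over 6 cells = 2758  → 69.3610
row 4: Σ corner-gray over 6 cells = 3218  → 80.9295
row 5: Σ corner-gray over 6 cells = 3383  → 85.0791
row 6: Σ corner-gray over 6 cells = 3306  → 83.1427
row 7: Σ corner-gray over 6 cells = 2938  → 73.8878
row 8: Σ corner-gray over 6 cells = 3281  → 82.5139
row 9: Σ corner-gray over 6 cells = 3201  → 80.5020
Σ rows: total corner-gray = 31336  → 788.0697 mm³


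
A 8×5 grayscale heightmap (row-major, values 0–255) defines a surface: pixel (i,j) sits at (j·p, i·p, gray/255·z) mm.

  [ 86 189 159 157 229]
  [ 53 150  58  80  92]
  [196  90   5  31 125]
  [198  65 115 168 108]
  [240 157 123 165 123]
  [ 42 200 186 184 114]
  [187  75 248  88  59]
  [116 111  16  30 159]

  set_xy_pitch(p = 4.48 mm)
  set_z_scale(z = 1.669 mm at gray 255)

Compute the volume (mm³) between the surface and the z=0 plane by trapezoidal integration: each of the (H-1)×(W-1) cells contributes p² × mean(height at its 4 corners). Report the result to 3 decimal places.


height_mm = gray/255 × 1.669; cell vol = 4.48² × mean(4 corners)
unit = 4.48² × 1.669 / (4×255) = 0.0328407 mm³ per gray-sum
row 0: Σ corner-gray over 4 cells = 2046  → 67.1920
row 1: Σ corner-gray over 4 cells = 1294  → 42.4958
row 2: Σ corner-gray over 4 cells = 1575  → 51.7241
row 3: Σ corner-gray over 4 cells = 2255  → 74.0557
row 4: Σ corner-gray over 4 cells = 2549  → 83.7109
row 5: Σ corner-gray over 4 cells = 2364  → 77.6354
row 6: Σ corner-gray over 4 cells = 1657  → 54.4170
Σ rows: total corner-gray = 13740  → 451.2310 mm³

451.231


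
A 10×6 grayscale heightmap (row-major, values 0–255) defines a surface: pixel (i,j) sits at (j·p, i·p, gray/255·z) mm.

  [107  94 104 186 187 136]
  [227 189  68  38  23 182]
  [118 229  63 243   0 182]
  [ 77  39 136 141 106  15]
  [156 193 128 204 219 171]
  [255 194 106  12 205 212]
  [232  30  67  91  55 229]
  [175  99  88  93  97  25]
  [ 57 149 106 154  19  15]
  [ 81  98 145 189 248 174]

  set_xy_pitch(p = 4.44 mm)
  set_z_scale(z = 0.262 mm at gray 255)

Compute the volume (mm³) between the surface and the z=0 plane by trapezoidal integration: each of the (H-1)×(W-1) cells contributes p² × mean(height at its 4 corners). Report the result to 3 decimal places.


111.361

height_mm = gray/255 × 0.262; cell vol = 4.44² × mean(4 corners)
unit = 4.44² × 0.262 / (4×255) = 0.00506369 mm³ per gray-sum
row 0: Σ corner-gray over 5 cells = 2430  → 12.3048
row 1: Σ corner-gray over 5 cells = 2415  → 12.2288
row 2: Σ corner-gray over 5 cells = 2306  → 11.6769
row 3: Σ corner-gray over 5 cells = 2751  → 13.9302
row 4: Σ corner-gray over 5 cells = 3316  → 16.7912
row 5: Σ corner-gray over 5 cells = 2448  → 12.3959
row 6: Σ corner-gray over 5 cells = 1901  → 9.6261
row 7: Σ corner-gray over 5 cells = 1882  → 9.5299
row 8: Σ corner-gray over 5 cells = 2543  → 12.8770
Σ rows: total corner-gray = 21992  → 111.3607 mm³


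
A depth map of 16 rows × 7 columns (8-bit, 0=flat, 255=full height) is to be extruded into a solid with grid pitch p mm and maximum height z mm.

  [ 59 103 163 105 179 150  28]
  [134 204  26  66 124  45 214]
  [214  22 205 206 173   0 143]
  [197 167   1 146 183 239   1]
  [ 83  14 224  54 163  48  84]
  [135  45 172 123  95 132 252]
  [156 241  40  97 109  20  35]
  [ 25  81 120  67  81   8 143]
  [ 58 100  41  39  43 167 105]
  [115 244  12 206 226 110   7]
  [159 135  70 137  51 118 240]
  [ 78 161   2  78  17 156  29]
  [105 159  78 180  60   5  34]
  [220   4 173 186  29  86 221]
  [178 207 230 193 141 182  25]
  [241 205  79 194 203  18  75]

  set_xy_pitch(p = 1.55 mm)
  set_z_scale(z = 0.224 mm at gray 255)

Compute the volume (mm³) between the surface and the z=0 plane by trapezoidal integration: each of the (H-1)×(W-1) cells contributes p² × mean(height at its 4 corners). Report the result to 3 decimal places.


height_mm = gray/255 × 0.224; cell vol = 1.55² × mean(4 corners)
unit = 1.55² × 0.224 / (4×255) = 0.000527608 mm³ per gray-sum
row 0: Σ corner-gray over 6 cells = 2765  → 1.4588
row 1: Σ corner-gray over 6 cells = 2847  → 1.5021
row 2: Σ corner-gray over 6 cells = 3239  → 1.7089
row 3: Σ corner-gray over 6 cells = 2843  → 1.5000
row 4: Σ corner-gray over 6 cells = 2694  → 1.4214
row 5: Σ corner-gray over 6 cells = 2726  → 1.4383
row 6: Σ corner-gray over 6 cells = 2087  → 1.1011
row 7: Σ corner-gray over 6 cells = 1825  → 0.9629
row 8: Σ corner-gray over 6 cells = 2661  → 1.4040
row 9: Σ corner-gray over 6 cells = 3139  → 1.6562
row 10: Σ corner-gray over 6 cells = 2356  → 1.2430
row 11: Σ corner-gray over 6 cells = 2038  → 1.0753
row 12: Σ corner-gray over 6 cells = 2500  → 1.3190
row 13: Σ corner-gray over 6 cells = 3506  → 1.8498
row 14: Σ corner-gray over 6 cells = 3823  → 2.0170
Σ rows: total corner-gray = 41049  → 21.6578 mm³

21.658


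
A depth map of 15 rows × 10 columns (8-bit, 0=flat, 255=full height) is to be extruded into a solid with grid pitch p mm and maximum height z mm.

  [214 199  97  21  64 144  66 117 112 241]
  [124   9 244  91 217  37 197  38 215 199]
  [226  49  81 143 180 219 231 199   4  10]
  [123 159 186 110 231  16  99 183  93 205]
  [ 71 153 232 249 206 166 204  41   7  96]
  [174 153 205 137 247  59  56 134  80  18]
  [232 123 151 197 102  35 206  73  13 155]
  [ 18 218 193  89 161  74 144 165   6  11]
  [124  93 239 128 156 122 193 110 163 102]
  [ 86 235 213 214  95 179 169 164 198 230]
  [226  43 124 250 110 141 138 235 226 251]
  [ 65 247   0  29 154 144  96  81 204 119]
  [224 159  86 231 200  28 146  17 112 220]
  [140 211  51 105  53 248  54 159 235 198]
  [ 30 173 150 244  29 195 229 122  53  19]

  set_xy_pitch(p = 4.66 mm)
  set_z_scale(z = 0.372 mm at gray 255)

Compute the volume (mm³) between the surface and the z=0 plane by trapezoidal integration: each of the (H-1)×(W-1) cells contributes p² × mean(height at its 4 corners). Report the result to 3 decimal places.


552.961

height_mm = gray/255 × 0.372; cell vol = 4.66² × mean(4 corners)
unit = 4.66² × 0.372 / (4×255) = 0.00791981 mm³ per gray-sum
row 0: Σ corner-gray over 9 cells = 4514  → 35.7500
row 1: Σ corner-gray over 9 cells = 4867  → 38.5457
row 2: Σ corner-gray over 9 cells = 4930  → 39.0446
row 3: Σ corner-gray over 9 cells = 5165  → 40.9058
row 4: Σ corner-gray over 9 cells = 5017  → 39.7337
row 5: Σ corner-gray over 9 cells = 4521  → 35.8054
row 6: Σ corner-gray over 9 cells = 4316  → 34.1819
row 7: Σ corner-gray over 9 cells = 4763  → 37.7220
row 8: Σ corner-gray over 9 cells = 5884  → 46.6001
row 9: Σ corner-gray over 9 cells = 6261  → 49.5859
row 10: Σ corner-gray over 9 cells = 5105  → 40.4306
row 11: Σ corner-gray over 9 cells = 4496  → 35.6075
row 12: Σ corner-gray over 9 cells = 4972  → 39.3773
row 13: Σ corner-gray over 9 cells = 5009  → 39.6703
Σ rows: total corner-gray = 69820  → 552.9609 mm³


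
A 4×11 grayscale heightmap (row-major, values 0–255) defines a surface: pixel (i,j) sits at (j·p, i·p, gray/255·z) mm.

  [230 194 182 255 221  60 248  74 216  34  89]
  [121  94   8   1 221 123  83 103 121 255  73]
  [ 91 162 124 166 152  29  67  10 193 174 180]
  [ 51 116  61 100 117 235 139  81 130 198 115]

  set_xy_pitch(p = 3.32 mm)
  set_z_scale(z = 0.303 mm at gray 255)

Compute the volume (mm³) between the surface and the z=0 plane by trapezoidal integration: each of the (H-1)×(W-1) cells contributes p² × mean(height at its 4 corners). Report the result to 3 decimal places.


height_mm = gray/255 × 0.303; cell vol = 3.32² × mean(4 corners)
unit = 3.32² × 0.303 / (4×255) = 0.0032743 mm³ per gray-sum
row 0: Σ corner-gray over 10 cells = 5499  → 18.0054
row 1: Σ corner-gray over 10 cells = 4637  → 15.1829
row 2: Σ corner-gray over 10 cells = 4945  → 16.1914
Σ rows: total corner-gray = 15081  → 49.3797 mm³

49.380


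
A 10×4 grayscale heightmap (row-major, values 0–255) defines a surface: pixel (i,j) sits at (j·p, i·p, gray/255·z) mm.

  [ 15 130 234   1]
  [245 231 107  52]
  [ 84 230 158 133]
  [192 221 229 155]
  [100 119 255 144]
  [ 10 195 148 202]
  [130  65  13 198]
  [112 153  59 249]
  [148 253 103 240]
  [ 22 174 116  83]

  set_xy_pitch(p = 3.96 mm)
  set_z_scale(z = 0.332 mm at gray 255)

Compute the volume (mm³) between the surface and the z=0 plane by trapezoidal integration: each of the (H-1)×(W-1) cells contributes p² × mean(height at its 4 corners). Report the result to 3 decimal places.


83.571

height_mm = gray/255 × 0.332; cell vol = 3.96² × mean(4 corners)
unit = 3.96² × 0.332 / (4×255) = 0.00510421 mm³ per gray-sum
row 0: Σ corner-gray over 3 cells = 1717  → 8.7639
row 1: Σ corner-gray over 3 cells = 1966  → 10.0349
row 2: Σ corner-gray over 3 cells = 2240  → 11.4334
row 3: Σ corner-gray over 3 cells = 2239  → 11.4283
row 4: Σ corner-gray over 3 cells = 1890  → 9.6470
row 5: Σ corner-gray over 3 cells = 1382  → 7.0540
row 6: Σ corner-gray over 3 cells = 1269  → 6.4772
row 7: Σ corner-gray over 3 cells = 1885  → 9.6214
row 8: Σ corner-gray over 3 cells = 1785  → 9.1110
Σ rows: total corner-gray = 16373  → 83.5712 mm³


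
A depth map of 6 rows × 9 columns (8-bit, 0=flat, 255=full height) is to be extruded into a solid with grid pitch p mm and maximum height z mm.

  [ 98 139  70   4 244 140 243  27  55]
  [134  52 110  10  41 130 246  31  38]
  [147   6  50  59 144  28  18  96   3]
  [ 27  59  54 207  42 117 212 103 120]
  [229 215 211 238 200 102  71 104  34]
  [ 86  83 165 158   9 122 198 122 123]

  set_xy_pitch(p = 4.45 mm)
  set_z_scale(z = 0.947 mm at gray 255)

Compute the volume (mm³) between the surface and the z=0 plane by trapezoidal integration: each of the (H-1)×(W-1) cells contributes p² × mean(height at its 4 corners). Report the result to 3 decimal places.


314.351

height_mm = gray/255 × 0.947; cell vol = 4.45² × mean(4 corners)
unit = 4.45² × 0.947 / (4×255) = 0.0183853 mm³ per gray-sum
row 0: Σ corner-gray over 8 cells = 3299  → 60.6530
row 1: Σ corner-gray over 8 cells = 2364  → 43.4628
row 2: Σ corner-gray over 8 cells = 2687  → 49.4012
row 3: Σ corner-gray over 8 cells = 4280  → 78.6889
row 4: Σ corner-gray over 8 cells = 4468  → 82.1454
Σ rows: total corner-gray = 17098  → 314.3512 mm³


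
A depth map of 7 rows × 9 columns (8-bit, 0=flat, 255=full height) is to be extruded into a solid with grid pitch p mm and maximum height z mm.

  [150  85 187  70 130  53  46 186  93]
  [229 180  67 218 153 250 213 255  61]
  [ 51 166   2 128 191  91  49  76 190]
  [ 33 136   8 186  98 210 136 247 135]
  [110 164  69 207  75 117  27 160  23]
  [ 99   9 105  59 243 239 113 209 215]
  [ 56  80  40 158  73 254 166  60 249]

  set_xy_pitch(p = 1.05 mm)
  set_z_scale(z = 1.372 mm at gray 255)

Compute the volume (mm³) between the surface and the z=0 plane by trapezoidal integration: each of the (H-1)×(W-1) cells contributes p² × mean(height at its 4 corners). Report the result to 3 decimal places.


height_mm = gray/255 × 1.372; cell vol = 1.05² × mean(4 corners)
unit = 1.05² × 1.372 / (4×255) = 0.00148297 mm³ per gray-sum
row 0: Σ corner-gray over 8 cells = 4719  → 6.9981
row 1: Σ corner-gray over 8 cells = 4609  → 6.8350
row 2: Σ corner-gray over 8 cells = 3857  → 5.7198
row 3: Σ corner-gray over 8 cells = 3981  → 5.9037
row 4: Σ corner-gray over 8 cells = 4039  → 5.9897
row 5: Σ corner-gray over 8 cells = 4235  → 6.2804
Σ rows: total corner-gray = 25440  → 37.7268 mm³

37.727


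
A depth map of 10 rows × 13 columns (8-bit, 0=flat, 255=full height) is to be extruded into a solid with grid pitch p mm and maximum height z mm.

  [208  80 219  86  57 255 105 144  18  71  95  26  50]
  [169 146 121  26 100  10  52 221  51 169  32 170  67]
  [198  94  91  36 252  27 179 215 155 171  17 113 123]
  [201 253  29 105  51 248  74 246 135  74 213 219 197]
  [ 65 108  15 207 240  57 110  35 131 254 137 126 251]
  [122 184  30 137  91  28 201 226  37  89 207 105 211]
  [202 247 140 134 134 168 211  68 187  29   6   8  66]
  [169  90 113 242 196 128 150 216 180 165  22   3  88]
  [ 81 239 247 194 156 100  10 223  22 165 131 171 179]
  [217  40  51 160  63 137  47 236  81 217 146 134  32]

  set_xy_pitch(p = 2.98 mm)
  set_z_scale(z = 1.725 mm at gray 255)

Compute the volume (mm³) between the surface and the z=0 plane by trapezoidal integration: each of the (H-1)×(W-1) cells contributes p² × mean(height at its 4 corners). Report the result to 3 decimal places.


height_mm = gray/255 × 1.725; cell vol = 2.98² × mean(4 corners)
unit = 2.98² × 1.725 / (4×255) = 0.0150183 mm³ per gray-sum
row 0: Σ corner-gray over 12 cells = 5002  → 75.1217
row 1: Σ corner-gray over 12 cells = 5453  → 81.8949
row 2: Σ corner-gray over 12 cells = 6713  → 100.8180
row 3: Σ corner-gray over 12 cells = 6848  → 102.8455
row 4: Σ corner-gray over 12 cells = 6159  → 92.4979
row 5: Σ corner-gray over 12 cells = 5935  → 89.1338
row 6: Σ corner-gray over 12 cells = 6199  → 93.0986
row 7: Σ corner-gray over 12 cells = 6843  → 102.7704
row 8: Σ corner-gray over 12 cells = 6449  → 96.8532
Σ rows: total corner-gray = 55601  → 835.0338 mm³

835.034


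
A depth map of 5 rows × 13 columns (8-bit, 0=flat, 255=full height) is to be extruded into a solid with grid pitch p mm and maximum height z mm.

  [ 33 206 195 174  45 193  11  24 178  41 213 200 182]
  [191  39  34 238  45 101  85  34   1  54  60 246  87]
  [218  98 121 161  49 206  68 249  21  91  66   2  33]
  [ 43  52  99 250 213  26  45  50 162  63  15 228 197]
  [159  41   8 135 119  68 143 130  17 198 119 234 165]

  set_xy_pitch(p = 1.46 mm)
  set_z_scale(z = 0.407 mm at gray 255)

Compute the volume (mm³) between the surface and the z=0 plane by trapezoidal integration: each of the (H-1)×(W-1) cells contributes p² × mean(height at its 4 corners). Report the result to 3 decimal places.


height_mm = gray/255 × 0.407; cell vol = 1.46² × mean(4 corners)
unit = 1.46² × 0.407 / (4×255) = 0.00085055 mm³ per gray-sum
row 0: Σ corner-gray over 12 cells = 5327  → 4.5309
row 1: Σ corner-gray over 12 cells = 4667  → 3.9695
row 2: Σ corner-gray over 12 cells = 5161  → 4.3897
row 3: Σ corner-gray over 12 cells = 5394  → 4.5879
Σ rows: total corner-gray = 20549  → 17.4780 mm³

17.478
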